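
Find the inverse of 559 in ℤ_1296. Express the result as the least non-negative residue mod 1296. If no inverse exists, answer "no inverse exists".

415

gcd(1296, 559) by repeated division:
1296 = 2×559 + 178
559 = 3×178 + 25
178 = 7×25 + 3
25 = 8×3 + 1
3 = 3×1 + 0
gcd = 1, so the inverse exists. Back-substitute:
1 = 25 − 8·3
1 = −8·178 + 57·25
1 = 57·559 − 179·178
1 = −179·1296 + 415·559
So 559·415 ≡ 1 (mod 1296).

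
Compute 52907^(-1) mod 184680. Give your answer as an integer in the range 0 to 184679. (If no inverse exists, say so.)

82163

Apply the Euclidean algorithm to 184680 and 52907:
184680 = 3·52907 + 25959
52907 = 2·25959 + 989
25959 = 26·989 + 245
989 = 4·245 + 9
245 = 27·9 + 2
9 = 4·2 + 1
2 = 2·1 + 0
The gcd is 1. Working backward:
1 = 9 − 4·2
1 = −4·245 + 109·9
1 = 109·989 − 440·245
1 = −440·25959 + 11549·989
1 = 11549·52907 − 23538·25959
1 = −23538·184680 + 82163·52907
So 52907·82163 ≡ 1 (mod 184680).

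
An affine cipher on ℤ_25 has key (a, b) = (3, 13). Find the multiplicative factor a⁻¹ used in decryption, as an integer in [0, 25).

gcd(25, 3) by repeated division:
25 = 8·3 + 1
3 = 3·1 + 0
gcd = 1, so the inverse exists. Back-substitute:
1 = 25 − 8·3
Thus 3·(-8) ≡ 1 (mod 25); reducing, -8 mod 25 = 17.

17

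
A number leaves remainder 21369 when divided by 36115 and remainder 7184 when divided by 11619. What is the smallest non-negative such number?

238777634

Write x = 21369 + 36115·k. Then 36115·k ≡ 7184 − 21369 ≡ 9053 (mod 11619).
Need 36115⁻¹ mod 11619. Extended Euclid on (11619, 1258):
11619 = 9·1258 + 297
1258 = 4·297 + 70
297 = 4·70 + 17
70 = 4·17 + 2
17 = 8·2 + 1
2 = 2·1 + 0
Back-substitute:
1 = 17 − 8·2
1 = −8·70 + 33·17
1 = 33·297 − 140·70
1 = −140·1258 + 593·297
1 = 593·11619 − 5477·1258
36115⁻¹ ≡ 6142 (mod 11619), so k ≡ 6142·9053 ≡ 6611 (mod 11619).
x = 21369 + 36115·6611 = 238777634.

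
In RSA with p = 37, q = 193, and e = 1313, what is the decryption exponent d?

φ(n) = (p−1)(q−1) = 36·192 = 6912.
Need d with 1313·d ≡ 1 (mod 6912). Apply the extended Euclidean algorithm:
6912 = 5*1313 + 347
1313 = 3*347 + 272
347 = 1*272 + 75
272 = 3*75 + 47
75 = 1*47 + 28
47 = 1*28 + 19
28 = 1*19 + 9
19 = 2*9 + 1
9 = 9*1 + 0
Back-substitute:
1 = 19 − 2·9
1 = −2·28 + 3·19
1 = 3·47 − 5·28
1 = −5·75 + 8·47
1 = 8·272 − 29·75
1 = −29·347 + 37·272
1 = 37·1313 − 140·347
1 = −140·6912 + 737·1313
So 1313·737 ≡ 1 (mod 6912), hence d = 737.

737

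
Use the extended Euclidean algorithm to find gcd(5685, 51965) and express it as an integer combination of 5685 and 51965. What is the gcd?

Repeated division:
51965 = 9×5685 + 800
5685 = 7×800 + 85
800 = 9×85 + 35
85 = 2×35 + 15
35 = 2×15 + 5
15 = 3×5 + 0
gcd(5685, 51965) = 5.
Working backward:
5 = 35 − 2·15
5 = −2·85 + 5·35
5 = 5·800 − 47·85
5 = −47·5685 + 334·800
5 = 334·51965 − 3053·5685
So 5 = (334)·51965 + (-3053)·5685.

5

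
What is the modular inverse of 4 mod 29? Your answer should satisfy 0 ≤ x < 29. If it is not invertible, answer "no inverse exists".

22

Run Euclid on (29, 4):
29 = 7*4 + 1
4 = 4*1 + 0
gcd = 1, so the inverse exists. Back-substitute:
1 = 29 − 7·4
So 4·(-7) ≡ 1 (mod 29), and -7 ≡ 22 (mod 29).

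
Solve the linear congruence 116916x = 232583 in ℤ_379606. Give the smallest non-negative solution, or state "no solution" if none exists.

gcd(116916, 379606):
379606 = 3*116916 + 28858
116916 = 4*28858 + 1484
28858 = 19*1484 + 662
1484 = 2*662 + 160
662 = 4*160 + 22
160 = 7*22 + 6
22 = 3*6 + 4
6 = 1*4 + 2
4 = 2*2 + 0
gcd = 2, but 2 ∤ 232583, so the congruence has no solution.

no solution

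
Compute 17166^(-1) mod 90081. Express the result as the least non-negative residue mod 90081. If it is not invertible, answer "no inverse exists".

Compute gcd(17166, 90081):
90081 = 5*17166 + 4251
17166 = 4*4251 + 162
4251 = 26*162 + 39
162 = 4*39 + 6
39 = 6*6 + 3
6 = 2*3 + 0
gcd(17166, 90081) = 3 ≠ 1, so 17166 has no multiplicative inverse modulo 90081.

no inverse exists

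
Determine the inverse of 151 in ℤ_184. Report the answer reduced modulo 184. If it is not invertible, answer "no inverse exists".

39

Extended Euclidean algorithm:
184 = 1*151 + 33
151 = 4*33 + 19
33 = 1*19 + 14
19 = 1*14 + 5
14 = 2*5 + 4
5 = 1*4 + 1
4 = 4*1 + 0
Since gcd(151, 184) = 1, back-substitute to write 1 as a combination:
1 = 5 − 4
1 = −14 + 3·5
1 = 3·19 − 4·14
1 = −4·33 + 7·19
1 = 7·151 − 32·33
1 = −32·184 + 39·151
So 151·39 ≡ 1 (mod 184).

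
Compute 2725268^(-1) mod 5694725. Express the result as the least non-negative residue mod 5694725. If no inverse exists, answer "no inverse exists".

Extended Euclidean algorithm:
5694725 = 2*2725268 + 244189
2725268 = 11*244189 + 39189
244189 = 6*39189 + 9055
39189 = 4*9055 + 2969
9055 = 3*2969 + 148
2969 = 20*148 + 9
148 = 16*9 + 4
9 = 2*4 + 1
4 = 4*1 + 0
gcd = 1, so the inverse exists. Back-substitute:
1 = 9 − 2·4
1 = −2·148 + 33·9
1 = 33·2969 − 662·148
1 = −662·9055 + 2019·2969
1 = 2019·39189 − 8738·9055
1 = −8738·244189 + 54447·39189
1 = 54447·2725268 − 607655·244189
1 = −607655·5694725 + 1269757·2725268
So 2725268·1269757 ≡ 1 (mod 5694725).

1269757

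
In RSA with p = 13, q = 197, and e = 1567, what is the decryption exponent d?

φ(n) = (p−1)(q−1) = 12·196 = 2352.
Need d with 1567·d ≡ 1 (mod 2352). Apply the extended Euclidean algorithm:
2352 = 1×1567 + 785
1567 = 1×785 + 782
785 = 1×782 + 3
782 = 260×3 + 2
3 = 1×2 + 1
2 = 2×1 + 0
Back-substitute:
1 = 3 − 2
1 = −782 + 261·3
1 = 261·785 − 262·782
1 = −262·1567 + 523·785
1 = 523·2352 − 785·1567
So 1567·(-785) ≡ 1 (mod 2352), hence d ≡ -785 ≡ 1567 (mod 2352).

1567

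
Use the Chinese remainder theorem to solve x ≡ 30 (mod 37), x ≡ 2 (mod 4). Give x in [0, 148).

Write x = 30 + 37·k. Then 37·k ≡ 2 − 30 ≡ 0 (mod 4).
Need 37⁻¹ mod 4. Extended Euclid on (4, 1):
4 = 4·1 + 0
37⁻¹ ≡ 1 (mod 4), so k ≡ 1·0 ≡ 0 (mod 4).
x = 30 + 37·0 = 30.

30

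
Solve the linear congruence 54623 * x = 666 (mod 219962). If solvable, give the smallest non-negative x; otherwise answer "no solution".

46684

First find gcd(54623, 219962):
219962 = 4·54623 + 1470
54623 = 37·1470 + 233
1470 = 6·233 + 72
233 = 3·72 + 17
72 = 4·17 + 4
17 = 4·4 + 1
4 = 4·1 + 0
gcd = 1, so a unique solution mod 219962 exists.
Back-substitute for the Bézout coefficients:
1 = 17 − 4·4
1 = −4·72 + 17·17
1 = 17·233 − 55·72
1 = −55·1470 + 347·233
1 = 347·54623 − 12894·1470
1 = −12894·219962 + 51923·54623
So 54623·(51923) ≡ 1 (mod 219962), giving 54623⁻¹ ≡ 51923.
x ≡ 54623⁻¹·666 ≡ 51923·666 ≡ 46684 (mod 219962).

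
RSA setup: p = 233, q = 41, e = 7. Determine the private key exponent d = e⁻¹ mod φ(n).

5303

φ(n) = (p−1)(q−1) = 232·40 = 9280.
Need d with 7·d ≡ 1 (mod 9280). Apply the extended Euclidean algorithm:
9280 = 1325*7 + 5
7 = 1*5 + 2
5 = 2*2 + 1
2 = 2*1 + 0
Back-substitute:
1 = 5 − 2·2
1 = −2·7 + 3·5
1 = 3·9280 − 3977·7
So 7·(-3977) ≡ 1 (mod 9280), hence d ≡ -3977 ≡ 5303 (mod 9280).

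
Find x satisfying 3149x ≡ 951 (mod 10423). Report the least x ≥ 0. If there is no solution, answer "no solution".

First find gcd(3149, 10423):
10423 = 3·3149 + 976
3149 = 3·976 + 221
976 = 4·221 + 92
221 = 2·92 + 37
92 = 2·37 + 18
37 = 2·18 + 1
18 = 18·1 + 0
gcd = 1, so a unique solution mod 10423 exists.
Back-substitute for the Bézout coefficients:
1 = 37 − 2·18
1 = −2·92 + 5·37
1 = 5·221 − 12·92
1 = −12·976 + 53·221
1 = 53·3149 − 171·976
1 = −171·10423 + 566·3149
So 3149·(566) ≡ 1 (mod 10423), giving 3149⁻¹ ≡ 566.
x ≡ 3149⁻¹·951 ≡ 566·951 ≡ 6693 (mod 10423).

6693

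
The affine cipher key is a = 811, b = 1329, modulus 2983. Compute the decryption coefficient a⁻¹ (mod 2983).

gcd(2983, 811) by repeated division:
2983 = 3*811 + 550
811 = 1*550 + 261
550 = 2*261 + 28
261 = 9*28 + 9
28 = 3*9 + 1
9 = 9*1 + 0
The gcd is 1. Working backward:
1 = 28 − 3·9
1 = −3·261 + 28·28
1 = 28·550 − 59·261
1 = −59·811 + 87·550
1 = 87·2983 − 320·811
So 811·(-320) ≡ 1 (mod 2983), and -320 ≡ 2663 (mod 2983).

2663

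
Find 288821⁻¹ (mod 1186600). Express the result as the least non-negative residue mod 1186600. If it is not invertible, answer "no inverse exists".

Run Euclid on (1186600, 288821):
1186600 = 4*288821 + 31316
288821 = 9*31316 + 6977
31316 = 4*6977 + 3408
6977 = 2*3408 + 161
3408 = 21*161 + 27
161 = 5*27 + 26
27 = 1*26 + 1
26 = 26*1 + 0
Since gcd(288821, 1186600) = 1, back-substitute to write 1 as a combination:
1 = 27 − 26
1 = −161 + 6·27
1 = 6·3408 − 127·161
1 = −127·6977 + 260·3408
1 = 260·31316 − 1167·6977
1 = −1167·288821 + 10763·31316
1 = 10763·1186600 − 44219·288821
Thus 288821·(-44219) ≡ 1 (mod 1186600); reducing, -44219 mod 1186600 = 1142381.

1142381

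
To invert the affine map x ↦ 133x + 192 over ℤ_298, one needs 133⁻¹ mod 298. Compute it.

Extended Euclidean algorithm:
298 = 2·133 + 32
133 = 4·32 + 5
32 = 6·5 + 2
5 = 2·2 + 1
2 = 2·1 + 0
The gcd is 1. Working backward:
1 = 5 − 2·2
1 = −2·32 + 13·5
1 = 13·133 − 54·32
1 = −54·298 + 121·133
So 133·121 ≡ 1 (mod 298).

121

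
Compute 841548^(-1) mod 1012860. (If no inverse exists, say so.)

Compute gcd(841548, 1012860):
1012860 = 1*841548 + 171312
841548 = 4*171312 + 156300
171312 = 1*156300 + 15012
156300 = 10*15012 + 6180
15012 = 2*6180 + 2652
6180 = 2*2652 + 876
2652 = 3*876 + 24
876 = 36*24 + 12
24 = 2*12 + 0
The gcd is 12, not 1, hence no inverse exists.

no inverse exists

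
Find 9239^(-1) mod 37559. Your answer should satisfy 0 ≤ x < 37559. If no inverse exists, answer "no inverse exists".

Extended Euclidean algorithm:
37559 = 4×9239 + 603
9239 = 15×603 + 194
603 = 3×194 + 21
194 = 9×21 + 5
21 = 4×5 + 1
5 = 5×1 + 0
The gcd is 1. Working backward:
1 = 21 − 4·5
1 = −4·194 + 37·21
1 = 37·603 − 115·194
1 = −115·9239 + 1762·603
1 = 1762·37559 − 7163·9239
Thus 9239·(-7163) ≡ 1 (mod 37559); reducing, -7163 mod 37559 = 30396.

30396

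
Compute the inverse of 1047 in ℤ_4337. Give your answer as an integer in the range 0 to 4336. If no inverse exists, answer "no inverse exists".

gcd(4337, 1047) by repeated division:
4337 = 4×1047 + 149
1047 = 7×149 + 4
149 = 37×4 + 1
4 = 4×1 + 0
gcd = 1, so the inverse exists. Back-substitute:
1 = 149 − 37·4
1 = −37·1047 + 260·149
1 = 260·4337 − 1077·1047
Hence 1047⁻¹ ≡ -1077 ≡ 3260 (mod 4337).

3260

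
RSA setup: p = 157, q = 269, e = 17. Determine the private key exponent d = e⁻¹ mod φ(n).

24593

φ(n) = (p−1)(q−1) = 156·268 = 41808.
Need d with 17·d ≡ 1 (mod 41808). Apply the extended Euclidean algorithm:
41808 = 2459*17 + 5
17 = 3*5 + 2
5 = 2*2 + 1
2 = 2*1 + 0
Back-substitute:
1 = 5 − 2·2
1 = −2·17 + 7·5
1 = 7·41808 − 17215·17
So 17·(-17215) ≡ 1 (mod 41808), hence d ≡ -17215 ≡ 24593 (mod 41808).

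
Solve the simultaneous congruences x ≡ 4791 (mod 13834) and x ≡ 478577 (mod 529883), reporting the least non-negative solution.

Write x = 4791 + 13834·k. Then 13834·k ≡ 478577 − 4791 ≡ 473786 (mod 529883).
Need 13834⁻¹ mod 529883. Extended Euclid on (529883, 13834):
529883 = 38×13834 + 4191
13834 = 3×4191 + 1261
4191 = 3×1261 + 408
1261 = 3×408 + 37
408 = 11×37 + 1
37 = 37×1 + 0
Back-substitute:
1 = 408 − 11·37
1 = −11·1261 + 34·408
1 = 34·4191 − 113·1261
1 = −113·13834 + 373·4191
1 = 373·529883 − 14287·13834
13834⁻¹ ≡ 515596 (mod 529883), so k ≡ 515596·473786 ≡ 274743 (mod 529883).
x = 4791 + 13834·274743 = 3800799453.

3800799453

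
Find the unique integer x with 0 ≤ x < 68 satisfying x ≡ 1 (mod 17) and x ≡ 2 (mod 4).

Write x = 1 + 17·k. Then 17·k ≡ 2 − 1 ≡ 1 (mod 4).
Need 17⁻¹ mod 4. Extended Euclid on (4, 1):
4 = 4·1 + 0
17⁻¹ ≡ 1 (mod 4), so k ≡ 1·1 ≡ 1 (mod 4).
x = 1 + 17·1 = 18.

18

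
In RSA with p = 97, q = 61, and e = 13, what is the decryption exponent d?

5317

φ(n) = (p−1)(q−1) = 96·60 = 5760.
Need d with 13·d ≡ 1 (mod 5760). Apply the extended Euclidean algorithm:
5760 = 443×13 + 1
13 = 13×1 + 0
Back-substitute:
1 = 5760 − 443·13
So 13·(-443) ≡ 1 (mod 5760), hence d ≡ -443 ≡ 5317 (mod 5760).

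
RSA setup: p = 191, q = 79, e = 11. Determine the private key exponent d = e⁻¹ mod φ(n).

9431

φ(n) = (p−1)(q−1) = 190·78 = 14820.
Need d with 11·d ≡ 1 (mod 14820). Apply the extended Euclidean algorithm:
14820 = 1347×11 + 3
11 = 3×3 + 2
3 = 1×2 + 1
2 = 2×1 + 0
Back-substitute:
1 = 3 − 2
1 = −11 + 4·3
1 = 4·14820 − 5389·11
So 11·(-5389) ≡ 1 (mod 14820), hence d ≡ -5389 ≡ 9431 (mod 14820).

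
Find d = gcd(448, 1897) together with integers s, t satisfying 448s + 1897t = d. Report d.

7

Euclidean algorithm:
1897 = 4*448 + 105
448 = 4*105 + 28
105 = 3*28 + 21
28 = 1*21 + 7
21 = 3*7 + 0
gcd(448, 1897) = 7.
Working backward:
7 = 28 − 21
7 = −105 + 4·28
7 = 4·448 − 17·105
7 = −17·1897 + 72·448
So 7 = (-17)·1897 + (72)·448.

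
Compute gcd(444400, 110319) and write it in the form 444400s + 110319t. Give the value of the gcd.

Repeated division:
444400 = 4·110319 + 3124
110319 = 35·3124 + 979
3124 = 3·979 + 187
979 = 5·187 + 44
187 = 4·44 + 11
44 = 4·11 + 0
gcd(444400, 110319) = 11.
Working backward:
11 = 187 − 4·44
11 = −4·979 + 21·187
11 = 21·3124 − 67·979
11 = −67·110319 + 2366·3124
11 = 2366·444400 − 9531·110319
So 11 = (2366)·444400 + (-9531)·110319.

11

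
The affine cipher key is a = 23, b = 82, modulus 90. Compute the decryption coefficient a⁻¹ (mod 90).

gcd(90, 23) by repeated division:
90 = 3×23 + 21
23 = 1×21 + 2
21 = 10×2 + 1
2 = 2×1 + 0
gcd = 1, so the inverse exists. Back-substitute:
1 = 21 − 10·2
1 = −10·23 + 11·21
1 = 11·90 − 43·23
Thus 23·(-43) ≡ 1 (mod 90); reducing, -43 mod 90 = 47.

47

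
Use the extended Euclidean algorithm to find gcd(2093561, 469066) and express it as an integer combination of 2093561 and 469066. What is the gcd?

1

Apply Euclid's algorithm to 2093561 and 469066:
2093561 = 4*469066 + 217297
469066 = 2*217297 + 34472
217297 = 6*34472 + 10465
34472 = 3*10465 + 3077
10465 = 3*3077 + 1234
3077 = 2*1234 + 609
1234 = 2*609 + 16
609 = 38*16 + 1
16 = 16*1 + 0
gcd(2093561, 469066) = 1.
Working backward:
1 = 609 − 38·16
1 = −38·1234 + 77·609
1 = 77·3077 − 192·1234
1 = −192·10465 + 653·3077
1 = 653·34472 − 2151·10465
1 = −2151·217297 + 13559·34472
1 = 13559·469066 − 29269·217297
1 = −29269·2093561 + 130635·469066
So 1 = (-29269)·2093561 + (130635)·469066.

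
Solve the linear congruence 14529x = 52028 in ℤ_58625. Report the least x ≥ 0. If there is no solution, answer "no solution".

First find gcd(14529, 58625):
58625 = 4*14529 + 509
14529 = 28*509 + 277
509 = 1*277 + 232
277 = 1*232 + 45
232 = 5*45 + 7
45 = 6*7 + 3
7 = 2*3 + 1
3 = 3*1 + 0
gcd = 1, so a unique solution mod 58625 exists.
Back-substitute for the Bézout coefficients:
1 = 7 − 2·3
1 = −2·45 + 13·7
1 = 13·232 − 67·45
1 = −67·277 + 80·232
1 = 80·509 − 147·277
1 = −147·14529 + 4196·509
1 = 4196·58625 − 16931·14529
So 14529·(-16931) ≡ 1 (mod 58625), giving 14529⁻¹ ≡ 41694.
x ≡ 14529⁻¹·52028 ≡ 41694·52028 ≡ 13182 (mod 58625).

13182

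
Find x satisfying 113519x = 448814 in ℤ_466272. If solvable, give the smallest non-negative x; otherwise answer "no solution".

First find gcd(113519, 466272):
466272 = 4·113519 + 12196
113519 = 9·12196 + 3755
12196 = 3·3755 + 931
3755 = 4·931 + 31
931 = 30·31 + 1
31 = 31·1 + 0
gcd = 1, so a unique solution mod 466272 exists.
Back-substitute for the Bézout coefficients:
1 = 931 − 30·31
1 = −30·3755 + 121·931
1 = 121·12196 − 393·3755
1 = −393·113519 + 3658·12196
1 = 3658·466272 − 15025·113519
So 113519·(-15025) ≡ 1 (mod 466272), giving 113519⁻¹ ≡ 451247.
x ≡ 113519⁻¹·448814 ≡ 451247·448814 ≡ 261586 (mod 466272).

261586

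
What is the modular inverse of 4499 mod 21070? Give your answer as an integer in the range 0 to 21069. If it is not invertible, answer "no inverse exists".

16649

gcd(21070, 4499) by repeated division:
21070 = 4*4499 + 3074
4499 = 1*3074 + 1425
3074 = 2*1425 + 224
1425 = 6*224 + 81
224 = 2*81 + 62
81 = 1*62 + 19
62 = 3*19 + 5
19 = 3*5 + 4
5 = 1*4 + 1
4 = 4*1 + 0
Since gcd(4499, 21070) = 1, back-substitute to write 1 as a combination:
1 = 5 − 4
1 = −19 + 4·5
1 = 4·62 − 13·19
1 = −13·81 + 17·62
1 = 17·224 − 47·81
1 = −47·1425 + 299·224
1 = 299·3074 − 645·1425
1 = −645·4499 + 944·3074
1 = 944·21070 − 4421·4499
Thus 4499·(-4421) ≡ 1 (mod 21070); reducing, -4421 mod 21070 = 16649.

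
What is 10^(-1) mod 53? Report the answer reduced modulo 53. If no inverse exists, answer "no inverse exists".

16

Run Euclid on (53, 10):
53 = 5×10 + 3
10 = 3×3 + 1
3 = 3×1 + 0
Since gcd(10, 53) = 1, back-substitute to write 1 as a combination:
1 = 10 − 3·3
1 = −3·53 + 16·10
So 10·16 ≡ 1 (mod 53).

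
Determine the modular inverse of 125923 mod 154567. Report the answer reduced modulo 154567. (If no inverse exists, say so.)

no inverse exists

Euclidean algorithm on 154567, 125923:
154567 = 1·125923 + 28644
125923 = 4·28644 + 11347
28644 = 2·11347 + 5950
11347 = 1·5950 + 5397
5950 = 1·5397 + 553
5397 = 9·553 + 420
553 = 1·420 + 133
420 = 3·133 + 21
133 = 6·21 + 7
21 = 3·7 + 0
gcd(125923, 154567) = 7 ≠ 1, so 125923 has no multiplicative inverse modulo 154567.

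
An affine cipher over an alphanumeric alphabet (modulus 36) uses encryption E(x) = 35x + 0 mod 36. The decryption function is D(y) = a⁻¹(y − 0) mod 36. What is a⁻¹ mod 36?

35

Apply the Euclidean algorithm to 36 and 35:
36 = 1*35 + 1
35 = 35*1 + 0
Since gcd(35, 36) = 1, back-substitute to write 1 as a combination:
1 = 36 − 35
Thus 35·(-1) ≡ 1 (mod 36); reducing, -1 mod 36 = 35.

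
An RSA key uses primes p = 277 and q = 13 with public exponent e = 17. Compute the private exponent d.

1169

φ(n) = (p−1)(q−1) = 276·12 = 3312.
Need d with 17·d ≡ 1 (mod 3312). Apply the extended Euclidean algorithm:
3312 = 194·17 + 14
17 = 1·14 + 3
14 = 4·3 + 2
3 = 1·2 + 1
2 = 2·1 + 0
Back-substitute:
1 = 3 − 2
1 = −14 + 5·3
1 = 5·17 − 6·14
1 = −6·3312 + 1169·17
So 17·1169 ≡ 1 (mod 3312), hence d = 1169.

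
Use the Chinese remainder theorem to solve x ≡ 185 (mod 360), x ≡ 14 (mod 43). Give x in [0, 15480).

12785

Write x = 185 + 360·k. Then 360·k ≡ 14 − 185 ≡ 1 (mod 43).
Need 360⁻¹ mod 43. Extended Euclid on (43, 16):
43 = 2*16 + 11
16 = 1*11 + 5
11 = 2*5 + 1
5 = 5*1 + 0
Back-substitute:
1 = 11 − 2·5
1 = −2·16 + 3·11
1 = 3·43 − 8·16
360⁻¹ ≡ 35 (mod 43), so k ≡ 35·1 ≡ 35 (mod 43).
x = 185 + 360·35 = 12785.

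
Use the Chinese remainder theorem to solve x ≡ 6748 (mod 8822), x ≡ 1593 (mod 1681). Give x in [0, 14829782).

Write x = 6748 + 8822·k. Then 8822·k ≡ 1593 − 6748 ≡ 1569 (mod 1681).
Need 8822⁻¹ mod 1681. Extended Euclid on (1681, 417):
1681 = 4·417 + 13
417 = 32·13 + 1
13 = 13·1 + 0
Back-substitute:
1 = 417 − 32·13
1 = −32·1681 + 129·417
8822⁻¹ ≡ 129 (mod 1681), so k ≡ 129·1569 ≡ 681 (mod 1681).
x = 6748 + 8822·681 = 6014530.

6014530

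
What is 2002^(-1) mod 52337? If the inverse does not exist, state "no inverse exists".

29933

Extended Euclidean algorithm:
52337 = 26×2002 + 285
2002 = 7×285 + 7
285 = 40×7 + 5
7 = 1×5 + 2
5 = 2×2 + 1
2 = 2×1 + 0
Since gcd(2002, 52337) = 1, back-substitute to write 1 as a combination:
1 = 5 − 2·2
1 = −2·7 + 3·5
1 = 3·285 − 122·7
1 = −122·2002 + 857·285
1 = 857·52337 − 22404·2002
Thus 2002·(-22404) ≡ 1 (mod 52337); reducing, -22404 mod 52337 = 29933.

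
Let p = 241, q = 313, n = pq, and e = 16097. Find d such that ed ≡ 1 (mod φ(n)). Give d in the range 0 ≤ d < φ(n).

3233

φ(n) = (p−1)(q−1) = 240·312 = 74880.
Need d with 16097·d ≡ 1 (mod 74880). Apply the extended Euclidean algorithm:
74880 = 4·16097 + 10492
16097 = 1·10492 + 5605
10492 = 1·5605 + 4887
5605 = 1·4887 + 718
4887 = 6·718 + 579
718 = 1·579 + 139
579 = 4·139 + 23
139 = 6·23 + 1
23 = 23·1 + 0
Back-substitute:
1 = 139 − 6·23
1 = −6·579 + 25·139
1 = 25·718 − 31·579
1 = −31·4887 + 211·718
1 = 211·5605 − 242·4887
1 = −242·10492 + 453·5605
1 = 453·16097 − 695·10492
1 = −695·74880 + 3233·16097
So 16097·3233 ≡ 1 (mod 74880), hence d = 3233.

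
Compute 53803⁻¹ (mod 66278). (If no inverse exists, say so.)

1817

Apply the Euclidean algorithm to 66278 and 53803:
66278 = 1·53803 + 12475
53803 = 4·12475 + 3903
12475 = 3·3903 + 766
3903 = 5·766 + 73
766 = 10·73 + 36
73 = 2·36 + 1
36 = 36·1 + 0
The gcd is 1. Working backward:
1 = 73 − 2·36
1 = −2·766 + 21·73
1 = 21·3903 − 107·766
1 = −107·12475 + 342·3903
1 = 342·53803 − 1475·12475
1 = −1475·66278 + 1817·53803
So 53803·1817 ≡ 1 (mod 66278).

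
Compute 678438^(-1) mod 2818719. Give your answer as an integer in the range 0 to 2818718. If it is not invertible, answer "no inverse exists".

Compute gcd(678438, 2818719):
2818719 = 4×678438 + 104967
678438 = 6×104967 + 48636
104967 = 2×48636 + 7695
48636 = 6×7695 + 2466
7695 = 3×2466 + 297
2466 = 8×297 + 90
297 = 3×90 + 27
90 = 3×27 + 9
27 = 3×9 + 0
gcd(678438, 2818719) = 9 ≠ 1, so 678438 has no multiplicative inverse modulo 2818719.

no inverse exists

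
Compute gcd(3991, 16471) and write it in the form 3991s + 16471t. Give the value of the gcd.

13

Apply Euclid's algorithm to 16471 and 3991:
16471 = 4*3991 + 507
3991 = 7*507 + 442
507 = 1*442 + 65
442 = 6*65 + 52
65 = 1*52 + 13
52 = 4*13 + 0
gcd(3991, 16471) = 13.
Back-substituting:
13 = 65 − 52
13 = −442 + 7·65
13 = 7·507 − 8·442
13 = −8·3991 + 63·507
13 = 63·16471 − 260·3991
So 13 = (63)·16471 + (-260)·3991.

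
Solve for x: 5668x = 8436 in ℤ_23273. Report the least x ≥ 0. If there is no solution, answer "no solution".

First find gcd(5668, 23273):
23273 = 4*5668 + 601
5668 = 9*601 + 259
601 = 2*259 + 83
259 = 3*83 + 10
83 = 8*10 + 3
10 = 3*3 + 1
3 = 3*1 + 0
gcd = 1, so a unique solution mod 23273 exists.
Back-substitute for the Bézout coefficients:
1 = 10 − 3·3
1 = −3·83 + 25·10
1 = 25·259 − 78·83
1 = −78·601 + 181·259
1 = 181·5668 − 1707·601
1 = −1707·23273 + 7009·5668
So 5668·(7009) ≡ 1 (mod 23273), giving 5668⁻¹ ≡ 7009.
x ≡ 5668⁻¹·8436 ≡ 7009·8436 ≡ 14504 (mod 23273).

14504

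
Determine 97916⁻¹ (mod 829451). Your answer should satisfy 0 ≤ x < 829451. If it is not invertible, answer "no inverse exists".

no inverse exists

Compute gcd(97916, 829451):
829451 = 8·97916 + 46123
97916 = 2·46123 + 5670
46123 = 8·5670 + 763
5670 = 7·763 + 329
763 = 2·329 + 105
329 = 3·105 + 14
105 = 7·14 + 7
14 = 2·7 + 0
gcd(97916, 829451) = 7 ≠ 1, so 97916 has no multiplicative inverse modulo 829451.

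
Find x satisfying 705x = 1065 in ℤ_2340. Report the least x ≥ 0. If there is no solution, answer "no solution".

First find gcd(705, 2340):
2340 = 3*705 + 225
705 = 3*225 + 30
225 = 7*30 + 15
30 = 2*15 + 0
gcd = 15 and 15 | 1065, so solutions exist. Divide through by 15: 47x ≡ 71 (mod 156).
Now find 47⁻¹ mod 156:
156 = 3·47 + 15
47 = 3·15 + 2
15 = 7·2 + 1
2 = 2·1 + 0
Back-substitute:
1 = 15 − 7·2
1 = −7·47 + 22·15
1 = 22·156 − 73·47
So 47·(-73) ≡ 1 (mod 156), i.e. 47⁻¹ ≡ 83.
Then x ≡ 83·71 ≡ 121 (mod 156); the smallest non-negative solution is x = 121.

121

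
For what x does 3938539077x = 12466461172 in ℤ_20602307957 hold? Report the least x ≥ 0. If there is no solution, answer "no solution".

First find gcd(3938539077, 20602307957):
20602307957 = 5×3938539077 + 909612572
3938539077 = 4×909612572 + 300088789
909612572 = 3×300088789 + 9346205
300088789 = 32×9346205 + 1010229
9346205 = 9×1010229 + 254144
1010229 = 3×254144 + 247797
254144 = 1×247797 + 6347
247797 = 39×6347 + 264
6347 = 24×264 + 11
264 = 24×11 + 0
gcd = 11 and 11 | 12466461172, so solutions exist. Divide through by 11: 358049007x ≡ 1133314652 (mod 1872937087).
Now find 358049007⁻¹ mod 1872937087:
1872937087 = 5*358049007 + 82692052
358049007 = 4*82692052 + 27280799
82692052 = 3*27280799 + 849655
27280799 = 32*849655 + 91839
849655 = 9*91839 + 23104
91839 = 3*23104 + 22527
23104 = 1*22527 + 577
22527 = 39*577 + 24
577 = 24*24 + 1
24 = 24*1 + 0
Back-substitute:
1 = 577 − 24·24
1 = −24·22527 + 937·577
1 = 937·23104 − 961·22527
1 = −961·91839 + 3820·23104
1 = 3820·849655 − 35341·91839
1 = −35341·27280799 + 1134732·849655
1 = 1134732·82692052 − 3439537·27280799
1 = −3439537·358049007 + 14892880·82692052
1 = 14892880·1872937087 − 77903937·358049007
So 358049007·(-77903937) ≡ 1 (mod 1872937087), i.e. 358049007⁻¹ ≡ 1795033150.
Then x ≡ 1795033150·1133314652 ≡ 420098106 (mod 1872937087); the smallest non-negative solution is x = 420098106.

420098106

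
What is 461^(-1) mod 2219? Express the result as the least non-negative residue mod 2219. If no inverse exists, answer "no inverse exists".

Apply the Euclidean algorithm to 2219 and 461:
2219 = 4*461 + 375
461 = 1*375 + 86
375 = 4*86 + 31
86 = 2*31 + 24
31 = 1*24 + 7
24 = 3*7 + 3
7 = 2*3 + 1
3 = 3*1 + 0
gcd = 1, so the inverse exists. Back-substitute:
1 = 7 − 2·3
1 = −2·24 + 7·7
1 = 7·31 − 9·24
1 = −9·86 + 25·31
1 = 25·375 − 109·86
1 = −109·461 + 134·375
1 = 134·2219 − 645·461
Thus 461·(-645) ≡ 1 (mod 2219); reducing, -645 mod 2219 = 1574.

1574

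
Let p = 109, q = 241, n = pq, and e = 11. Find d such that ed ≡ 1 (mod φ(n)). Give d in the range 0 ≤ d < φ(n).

φ(n) = (p−1)(q−1) = 108·240 = 25920.
Need d with 11·d ≡ 1 (mod 25920). Apply the extended Euclidean algorithm:
25920 = 2356*11 + 4
11 = 2*4 + 3
4 = 1*3 + 1
3 = 3*1 + 0
Back-substitute:
1 = 4 − 3
1 = −11 + 3·4
1 = 3·25920 − 7069·11
So 11·(-7069) ≡ 1 (mod 25920), hence d ≡ -7069 ≡ 18851 (mod 25920).

18851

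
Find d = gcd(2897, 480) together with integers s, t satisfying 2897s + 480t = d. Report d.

Euclidean algorithm:
2897 = 6*480 + 17
480 = 28*17 + 4
17 = 4*4 + 1
4 = 4*1 + 0
gcd(2897, 480) = 1.
Back-substituting:
1 = 17 − 4·4
1 = −4·480 + 113·17
1 = 113·2897 − 682·480
So 1 = (113)·2897 + (-682)·480.

1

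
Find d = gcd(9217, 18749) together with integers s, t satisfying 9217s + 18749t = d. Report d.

Repeated division:
18749 = 2·9217 + 315
9217 = 29·315 + 82
315 = 3·82 + 69
82 = 1·69 + 13
69 = 5·13 + 4
13 = 3·4 + 1
4 = 4·1 + 0
gcd(9217, 18749) = 1.
Working backward:
1 = 13 − 3·4
1 = −3·69 + 16·13
1 = 16·82 − 19·69
1 = −19·315 + 73·82
1 = 73·9217 − 2136·315
1 = −2136·18749 + 4345·9217
So 1 = (-2136)·18749 + (4345)·9217.

1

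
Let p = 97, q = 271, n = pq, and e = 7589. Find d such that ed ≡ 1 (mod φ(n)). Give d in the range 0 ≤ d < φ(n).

φ(n) = (p−1)(q−1) = 96·270 = 25920.
Need d with 7589·d ≡ 1 (mod 25920). Apply the extended Euclidean algorithm:
25920 = 3·7589 + 3153
7589 = 2·3153 + 1283
3153 = 2·1283 + 587
1283 = 2·587 + 109
587 = 5·109 + 42
109 = 2·42 + 25
42 = 1·25 + 17
25 = 1·17 + 8
17 = 2·8 + 1
8 = 8·1 + 0
Back-substitute:
1 = 17 − 2·8
1 = −2·25 + 3·17
1 = 3·42 − 5·25
1 = −5·109 + 13·42
1 = 13·587 − 70·109
1 = −70·1283 + 153·587
1 = 153·3153 − 376·1283
1 = −376·7589 + 905·3153
1 = 905·25920 − 3091·7589
So 7589·(-3091) ≡ 1 (mod 25920), hence d ≡ -3091 ≡ 22829 (mod 25920).

22829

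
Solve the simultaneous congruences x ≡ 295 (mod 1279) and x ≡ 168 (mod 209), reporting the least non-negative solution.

Write x = 295 + 1279·k. Then 1279·k ≡ 168 − 295 ≡ 82 (mod 209).
Need 1279⁻¹ mod 209. Extended Euclid on (209, 25):
209 = 8·25 + 9
25 = 2·9 + 7
9 = 1·7 + 2
7 = 3·2 + 1
2 = 2·1 + 0
Back-substitute:
1 = 7 − 3·2
1 = −3·9 + 4·7
1 = 4·25 − 11·9
1 = −11·209 + 92·25
1279⁻¹ ≡ 92 (mod 209), so k ≡ 92·82 ≡ 20 (mod 209).
x = 295 + 1279·20 = 25875.

25875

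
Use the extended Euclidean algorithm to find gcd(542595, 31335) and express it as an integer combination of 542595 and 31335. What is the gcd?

15

Euclidean algorithm:
542595 = 17*31335 + 9900
31335 = 3*9900 + 1635
9900 = 6*1635 + 90
1635 = 18*90 + 15
90 = 6*15 + 0
gcd(542595, 31335) = 15.
Express as a combination:
15 = 1635 − 18·90
15 = −18·9900 + 109·1635
15 = 109·31335 − 345·9900
15 = −345·542595 + 5974·31335
So 15 = (-345)·542595 + (5974)·31335.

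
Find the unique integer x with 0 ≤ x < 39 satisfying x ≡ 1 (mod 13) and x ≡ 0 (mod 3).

27

Write x = 1 + 13·k. Then 13·k ≡ 0 − 1 ≡ 2 (mod 3).
Need 13⁻¹ mod 3. Extended Euclid on (3, 1):
3 = 3×1 + 0
13⁻¹ ≡ 1 (mod 3), so k ≡ 1·2 ≡ 2 (mod 3).
x = 1 + 13·2 = 27.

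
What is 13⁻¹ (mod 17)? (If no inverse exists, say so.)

4

gcd(17, 13) by repeated division:
17 = 1×13 + 4
13 = 3×4 + 1
4 = 4×1 + 0
The gcd is 1. Working backward:
1 = 13 − 3·4
1 = −3·17 + 4·13
So 13·4 ≡ 1 (mod 17).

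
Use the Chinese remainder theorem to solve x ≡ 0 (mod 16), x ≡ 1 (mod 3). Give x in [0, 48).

Write x = 0 + 16·k. Then 16·k ≡ 1 − 0 ≡ 1 (mod 3).
Need 16⁻¹ mod 3. Extended Euclid on (3, 1):
3 = 3*1 + 0
16⁻¹ ≡ 1 (mod 3), so k ≡ 1·1 ≡ 1 (mod 3).
x = 0 + 16·1 = 16.

16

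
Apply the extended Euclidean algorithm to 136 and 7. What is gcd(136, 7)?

Repeated division:
136 = 19*7 + 3
7 = 2*3 + 1
3 = 3*1 + 0
gcd(136, 7) = 1.
Back-substituting:
1 = 7 − 2·3
1 = −2·136 + 39·7
So 1 = (-2)·136 + (39)·7.

1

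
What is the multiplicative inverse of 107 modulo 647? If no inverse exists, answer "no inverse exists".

Apply the Euclidean algorithm to 647 and 107:
647 = 6*107 + 5
107 = 21*5 + 2
5 = 2*2 + 1
2 = 2*1 + 0
The gcd is 1. Working backward:
1 = 5 − 2·2
1 = −2·107 + 43·5
1 = 43·647 − 260·107
Hence 107⁻¹ ≡ -260 ≡ 387 (mod 647).

387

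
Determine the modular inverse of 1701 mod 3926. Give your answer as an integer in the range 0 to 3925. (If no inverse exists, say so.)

487

gcd(3926, 1701) by repeated division:
3926 = 2*1701 + 524
1701 = 3*524 + 129
524 = 4*129 + 8
129 = 16*8 + 1
8 = 8*1 + 0
Since gcd(1701, 3926) = 1, back-substitute to write 1 as a combination:
1 = 129 − 16·8
1 = −16·524 + 65·129
1 = 65·1701 − 211·524
1 = −211·3926 + 487·1701
So 1701·487 ≡ 1 (mod 3926).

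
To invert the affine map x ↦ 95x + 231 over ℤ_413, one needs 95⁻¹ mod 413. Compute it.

gcd(413, 95) by repeated division:
413 = 4·95 + 33
95 = 2·33 + 29
33 = 1·29 + 4
29 = 7·4 + 1
4 = 4·1 + 0
The gcd is 1. Working backward:
1 = 29 − 7·4
1 = −7·33 + 8·29
1 = 8·95 − 23·33
1 = −23·413 + 100·95
So 95·100 ≡ 1 (mod 413).

100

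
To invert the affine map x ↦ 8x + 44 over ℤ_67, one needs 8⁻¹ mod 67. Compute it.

Apply the Euclidean algorithm to 67 and 8:
67 = 8·8 + 3
8 = 2·3 + 2
3 = 1·2 + 1
2 = 2·1 + 0
The gcd is 1. Working backward:
1 = 3 − 2
1 = −8 + 3·3
1 = 3·67 − 25·8
Thus 8·(-25) ≡ 1 (mod 67); reducing, -25 mod 67 = 42.

42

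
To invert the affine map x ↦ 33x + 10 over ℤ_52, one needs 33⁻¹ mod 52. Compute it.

41

gcd(52, 33) by repeated division:
52 = 1*33 + 19
33 = 1*19 + 14
19 = 1*14 + 5
14 = 2*5 + 4
5 = 1*4 + 1
4 = 4*1 + 0
gcd = 1, so the inverse exists. Back-substitute:
1 = 5 − 4
1 = −14 + 3·5
1 = 3·19 − 4·14
1 = −4·33 + 7·19
1 = 7·52 − 11·33
Thus 33·(-11) ≡ 1 (mod 52); reducing, -11 mod 52 = 41.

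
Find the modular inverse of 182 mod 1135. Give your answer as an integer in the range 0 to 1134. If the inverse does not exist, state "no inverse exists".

Run Euclid on (1135, 182):
1135 = 6·182 + 43
182 = 4·43 + 10
43 = 4·10 + 3
10 = 3·3 + 1
3 = 3·1 + 0
Since gcd(182, 1135) = 1, back-substitute to write 1 as a combination:
1 = 10 − 3·3
1 = −3·43 + 13·10
1 = 13·182 − 55·43
1 = −55·1135 + 343·182
So 182·343 ≡ 1 (mod 1135).

343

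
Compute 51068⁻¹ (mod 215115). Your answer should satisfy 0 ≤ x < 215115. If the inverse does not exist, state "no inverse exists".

164942

gcd(215115, 51068) by repeated division:
215115 = 4×51068 + 10843
51068 = 4×10843 + 7696
10843 = 1×7696 + 3147
7696 = 2×3147 + 1402
3147 = 2×1402 + 343
1402 = 4×343 + 30
343 = 11×30 + 13
30 = 2×13 + 4
13 = 3×4 + 1
4 = 4×1 + 0
gcd = 1, so the inverse exists. Back-substitute:
1 = 13 − 3·4
1 = −3·30 + 7·13
1 = 7·343 − 80·30
1 = −80·1402 + 327·343
1 = 327·3147 − 734·1402
1 = −734·7696 + 1795·3147
1 = 1795·10843 − 2529·7696
1 = −2529·51068 + 11911·10843
1 = 11911·215115 − 50173·51068
Thus 51068·(-50173) ≡ 1 (mod 215115); reducing, -50173 mod 215115 = 164942.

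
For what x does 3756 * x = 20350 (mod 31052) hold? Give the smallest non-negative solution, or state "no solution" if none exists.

gcd(3756, 31052):
31052 = 8·3756 + 1004
3756 = 3·1004 + 744
1004 = 1·744 + 260
744 = 2·260 + 224
260 = 1·224 + 36
224 = 6·36 + 8
36 = 4·8 + 4
8 = 2·4 + 0
gcd = 4, but 4 ∤ 20350, so the congruence has no solution.

no solution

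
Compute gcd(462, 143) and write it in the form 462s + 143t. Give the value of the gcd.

11

Euclidean algorithm:
462 = 3·143 + 33
143 = 4·33 + 11
33 = 3·11 + 0
gcd(462, 143) = 11.
Working backward:
11 = 143 − 4·33
11 = −4·462 + 13·143
So 11 = (-4)·462 + (13)·143.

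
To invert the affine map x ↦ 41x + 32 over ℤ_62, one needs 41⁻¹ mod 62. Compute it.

Run Euclid on (62, 41):
62 = 1·41 + 21
41 = 1·21 + 20
21 = 1·20 + 1
20 = 20·1 + 0
gcd = 1, so the inverse exists. Back-substitute:
1 = 21 − 20
1 = −41 + 2·21
1 = 2·62 − 3·41
Thus 41·(-3) ≡ 1 (mod 62); reducing, -3 mod 62 = 59.

59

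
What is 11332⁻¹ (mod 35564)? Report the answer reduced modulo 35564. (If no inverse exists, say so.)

no inverse exists

Euclidean algorithm on 35564, 11332:
35564 = 3×11332 + 1568
11332 = 7×1568 + 356
1568 = 4×356 + 144
356 = 2×144 + 68
144 = 2×68 + 8
68 = 8×8 + 4
8 = 2×4 + 0
The gcd is 4, not 1, hence no inverse exists.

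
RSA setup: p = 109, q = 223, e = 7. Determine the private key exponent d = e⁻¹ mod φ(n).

φ(n) = (p−1)(q−1) = 108·222 = 23976.
Need d with 7·d ≡ 1 (mod 23976). Apply the extended Euclidean algorithm:
23976 = 3425*7 + 1
7 = 7*1 + 0
Back-substitute:
1 = 23976 − 3425·7
So 7·(-3425) ≡ 1 (mod 23976), hence d ≡ -3425 ≡ 20551 (mod 23976).

20551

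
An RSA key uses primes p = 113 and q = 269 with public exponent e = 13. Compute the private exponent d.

φ(n) = (p−1)(q−1) = 112·268 = 30016.
Need d with 13·d ≡ 1 (mod 30016). Apply the extended Euclidean algorithm:
30016 = 2308·13 + 12
13 = 1·12 + 1
12 = 12·1 + 0
Back-substitute:
1 = 13 − 12
1 = −30016 + 2309·13
So 13·2309 ≡ 1 (mod 30016), hence d = 2309.

2309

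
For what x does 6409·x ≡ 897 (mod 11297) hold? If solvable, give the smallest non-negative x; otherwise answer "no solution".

First find gcd(6409, 11297):
11297 = 1×6409 + 4888
6409 = 1×4888 + 1521
4888 = 3×1521 + 325
1521 = 4×325 + 221
325 = 1×221 + 104
221 = 2×104 + 13
104 = 8×13 + 0
gcd = 13 and 13 | 897, so solutions exist. Divide through by 13: 493x ≡ 69 (mod 869).
Now find 493⁻¹ mod 869:
869 = 1×493 + 376
493 = 1×376 + 117
376 = 3×117 + 25
117 = 4×25 + 17
25 = 1×17 + 8
17 = 2×8 + 1
8 = 8×1 + 0
Back-substitute:
1 = 17 − 2·8
1 = −2·25 + 3·17
1 = 3·117 − 14·25
1 = −14·376 + 45·117
1 = 45·493 − 59·376
1 = −59·869 + 104·493
So 493⁻¹ ≡ 104 (mod 869).
Then x ≡ 104·69 ≡ 224 (mod 869); the smallest non-negative solution is x = 224.

224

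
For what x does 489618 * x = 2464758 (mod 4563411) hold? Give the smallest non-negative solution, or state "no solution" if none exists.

First find gcd(489618, 4563411):
4563411 = 9×489618 + 156849
489618 = 3×156849 + 19071
156849 = 8×19071 + 4281
19071 = 4×4281 + 1947
4281 = 2×1947 + 387
1947 = 5×387 + 12
387 = 32×12 + 3
12 = 4×3 + 0
gcd = 3 and 3 | 2464758, so solutions exist. Divide through by 3: 163206x ≡ 821586 (mod 1521137).
Now find 163206⁻¹ mod 1521137:
1521137 = 9×163206 + 52283
163206 = 3×52283 + 6357
52283 = 8×6357 + 1427
6357 = 4×1427 + 649
1427 = 2×649 + 129
649 = 5×129 + 4
129 = 32×4 + 1
4 = 4×1 + 0
Back-substitute:
1 = 129 − 32·4
1 = −32·649 + 161·129
1 = 161·1427 − 354·649
1 = −354·6357 + 1577·1427
1 = 1577·52283 − 12970·6357
1 = −12970·163206 + 40487·52283
1 = 40487·1521137 − 377353·163206
So 163206·(-377353) ≡ 1 (mod 1521137), i.e. 163206⁻¹ ≡ 1143784.
Then x ≡ 1143784·821586 ≡ 1074660 (mod 1521137); the smallest non-negative solution is x = 1074660.

1074660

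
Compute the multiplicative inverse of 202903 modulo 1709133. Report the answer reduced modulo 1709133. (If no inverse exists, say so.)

Apply the Euclidean algorithm to 1709133 and 202903:
1709133 = 8×202903 + 85909
202903 = 2×85909 + 31085
85909 = 2×31085 + 23739
31085 = 1×23739 + 7346
23739 = 3×7346 + 1701
7346 = 4×1701 + 542
1701 = 3×542 + 75
542 = 7×75 + 17
75 = 4×17 + 7
17 = 2×7 + 3
7 = 2×3 + 1
3 = 3×1 + 0
gcd = 1, so the inverse exists. Back-substitute:
1 = 7 − 2·3
1 = −2·17 + 5·7
1 = 5·75 − 22·17
1 = −22·542 + 159·75
1 = 159·1701 − 499·542
1 = −499·7346 + 2155·1701
1 = 2155·23739 − 6964·7346
1 = −6964·31085 + 9119·23739
1 = 9119·85909 − 25202·31085
1 = −25202·202903 + 59523·85909
1 = 59523·1709133 − 501386·202903
Hence 202903⁻¹ ≡ -501386 ≡ 1207747 (mod 1709133).

1207747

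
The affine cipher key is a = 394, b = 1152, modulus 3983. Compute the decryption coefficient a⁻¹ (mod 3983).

3427

Apply the Euclidean algorithm to 3983 and 394:
3983 = 10·394 + 43
394 = 9·43 + 7
43 = 6·7 + 1
7 = 7·1 + 0
The gcd is 1. Working backward:
1 = 43 − 6·7
1 = −6·394 + 55·43
1 = 55·3983 − 556·394
Thus 394·(-556) ≡ 1 (mod 3983); reducing, -556 mod 3983 = 3427.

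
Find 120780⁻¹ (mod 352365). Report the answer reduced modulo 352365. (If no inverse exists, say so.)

Compute gcd(120780, 352365):
352365 = 2*120780 + 110805
120780 = 1*110805 + 9975
110805 = 11*9975 + 1080
9975 = 9*1080 + 255
1080 = 4*255 + 60
255 = 4*60 + 15
60 = 4*15 + 0
Since gcd = 15 > 1, 120780 is not a unit mod 352365.

no inverse exists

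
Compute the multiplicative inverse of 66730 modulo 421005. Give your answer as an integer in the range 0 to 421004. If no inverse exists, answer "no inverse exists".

no inverse exists

Compute gcd(66730, 421005):
421005 = 6*66730 + 20625
66730 = 3*20625 + 4855
20625 = 4*4855 + 1205
4855 = 4*1205 + 35
1205 = 34*35 + 15
35 = 2*15 + 5
15 = 3*5 + 0
gcd(66730, 421005) = 5 ≠ 1, so 66730 has no multiplicative inverse modulo 421005.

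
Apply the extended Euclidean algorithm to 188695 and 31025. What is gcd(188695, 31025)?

5

Euclidean algorithm:
188695 = 6*31025 + 2545
31025 = 12*2545 + 485
2545 = 5*485 + 120
485 = 4*120 + 5
120 = 24*5 + 0
gcd(188695, 31025) = 5.
Back-substituting:
5 = 485 − 4·120
5 = −4·2545 + 21·485
5 = 21·31025 − 256·2545
5 = −256·188695 + 1557·31025
So 5 = (-256)·188695 + (1557)·31025.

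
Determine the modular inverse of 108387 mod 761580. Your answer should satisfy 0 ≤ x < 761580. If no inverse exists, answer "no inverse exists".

Euclidean algorithm on 761580, 108387:
761580 = 7*108387 + 2871
108387 = 37*2871 + 2160
2871 = 1*2160 + 711
2160 = 3*711 + 27
711 = 26*27 + 9
27 = 3*9 + 0
gcd(108387, 761580) = 9 ≠ 1, so 108387 has no multiplicative inverse modulo 761580.

no inverse exists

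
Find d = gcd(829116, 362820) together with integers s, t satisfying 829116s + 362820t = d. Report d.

12

Repeated division:
829116 = 2×362820 + 103476
362820 = 3×103476 + 52392
103476 = 1×52392 + 51084
52392 = 1×51084 + 1308
51084 = 39×1308 + 72
1308 = 18×72 + 12
72 = 6×12 + 0
gcd(829116, 362820) = 12.
Express as a combination:
12 = 1308 − 18·72
12 = −18·51084 + 703·1308
12 = 703·52392 − 721·51084
12 = −721·103476 + 1424·52392
12 = 1424·362820 − 4993·103476
12 = −4993·829116 + 11410·362820
So 12 = (-4993)·829116 + (11410)·362820.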